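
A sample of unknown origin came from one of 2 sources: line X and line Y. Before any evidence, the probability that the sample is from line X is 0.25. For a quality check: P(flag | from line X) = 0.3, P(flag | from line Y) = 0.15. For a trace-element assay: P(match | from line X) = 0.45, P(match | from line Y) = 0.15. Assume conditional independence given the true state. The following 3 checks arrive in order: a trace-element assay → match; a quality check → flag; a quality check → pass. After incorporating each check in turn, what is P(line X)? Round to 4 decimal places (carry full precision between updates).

0.6222

After a trace-element assay='match': P(line X) = 0.45·0.2500 / (0.45·0.2500 + 0.15·0.7500) ≈ 0.5000
After a quality check='flag': P(line X) = 0.3·0.5000 / (0.3·0.5000 + 0.15·0.5000) ≈ 0.6667
After a quality check='pass': P(line X) = 0.7·0.6667 / (0.7·0.6667 + 0.85·0.3333) ≈ 0.6222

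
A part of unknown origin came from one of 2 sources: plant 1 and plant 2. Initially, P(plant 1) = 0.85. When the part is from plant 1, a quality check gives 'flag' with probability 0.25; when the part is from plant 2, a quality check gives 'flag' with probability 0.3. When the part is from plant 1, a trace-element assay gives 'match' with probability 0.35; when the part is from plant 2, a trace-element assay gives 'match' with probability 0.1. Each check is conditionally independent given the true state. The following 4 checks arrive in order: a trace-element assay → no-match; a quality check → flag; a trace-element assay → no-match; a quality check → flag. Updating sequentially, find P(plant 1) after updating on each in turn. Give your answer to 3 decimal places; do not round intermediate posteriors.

0.672

Apply Bayes' rule sequentially, carrying P(plant 1) forward.
After a trace-element assay='no-match': P(plant 1) = 0.65·0.8500 / (0.65·0.8500 + 0.9·0.1500) ≈ 0.8036
After a quality check='flag': P(plant 1) = 0.25·0.8036 / (0.25·0.8036 + 0.3·0.1964) ≈ 0.7733
After a trace-element assay='no-match': P(plant 1) = 0.65·0.7733 / (0.65·0.7733 + 0.9·0.2267) ≈ 0.7112
After a quality check='flag': P(plant 1) = 0.25·0.7112 / (0.25·0.7112 + 0.3·0.2888) ≈ 0.6724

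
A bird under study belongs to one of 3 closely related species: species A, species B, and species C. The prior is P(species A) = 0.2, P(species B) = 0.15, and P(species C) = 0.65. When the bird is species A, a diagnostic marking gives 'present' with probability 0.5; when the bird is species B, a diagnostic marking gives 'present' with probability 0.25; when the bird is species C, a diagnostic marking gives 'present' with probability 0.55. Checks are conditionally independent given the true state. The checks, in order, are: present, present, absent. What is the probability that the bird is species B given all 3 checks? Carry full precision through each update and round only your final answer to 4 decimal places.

After 'present': normaliser = 0.5·0.2000 + 0.25·0.1500 + 0.55·0.6500; P(species A) ≈ 0.2020, P(species B) ≈ 0.0758, P(species C) ≈ 0.7222
After 'present': normaliser = 0.5·0.2020 + 0.25·0.0758 + 0.55·0.7222; P(species A) ≈ 0.1953, P(species B) ≈ 0.0366, P(species C) ≈ 0.7681
After 'absent': normaliser = 0.5·0.1953 + 0.75·0.0366 + 0.45·0.7681; P(species A) ≈ 0.2074, P(species B) ≈ 0.0583, P(species C) ≈ 0.7342

0.0583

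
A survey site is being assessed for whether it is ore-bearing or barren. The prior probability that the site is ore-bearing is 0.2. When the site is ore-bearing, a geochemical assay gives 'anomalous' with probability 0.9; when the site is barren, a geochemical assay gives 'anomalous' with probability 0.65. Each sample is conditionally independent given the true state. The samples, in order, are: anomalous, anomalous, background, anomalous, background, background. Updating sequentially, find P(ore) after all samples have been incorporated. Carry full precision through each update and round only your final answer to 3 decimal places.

After 'anomalous': P(ore) = 0.9·0.2000 / (0.9·0.2000 + 0.65·0.8000) ≈ 0.2571
After 'anomalous': P(ore) = 0.9·0.2571 / (0.9·0.2571 + 0.65·0.7429) ≈ 0.3240
After 'background': P(ore) = 0.1·0.3240 / (0.1·0.3240 + 0.35·0.6760) ≈ 0.1204
After 'anomalous': P(ore) = 0.9·0.1204 / (0.9·0.1204 + 0.65·0.8796) ≈ 0.1594
After 'background': P(ore) = 0.1·0.1594 / (0.1·0.1594 + 0.35·0.8406) ≈ 0.0514
After 'background': P(ore) = 0.1·0.0514 / (0.1·0.0514 + 0.35·0.9486) ≈ 0.0152

0.015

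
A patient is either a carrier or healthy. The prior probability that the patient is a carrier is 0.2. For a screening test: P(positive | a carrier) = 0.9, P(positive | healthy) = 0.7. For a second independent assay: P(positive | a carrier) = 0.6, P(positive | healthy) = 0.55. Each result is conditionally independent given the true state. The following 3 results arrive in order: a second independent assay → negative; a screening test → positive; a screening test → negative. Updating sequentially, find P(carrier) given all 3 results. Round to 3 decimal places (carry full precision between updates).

0.087

After a second independent assay='negative': P(carrier) = 0.4·0.2000 / (0.4·0.2000 + 0.45·0.8000) ≈ 0.1818
After a screening test='positive': P(carrier) = 0.9·0.1818 / (0.9·0.1818 + 0.7·0.8182) ≈ 0.2222
After a screening test='negative': P(carrier) = 0.1·0.2222 / (0.1·0.2222 + 0.3·0.7778) ≈ 0.0870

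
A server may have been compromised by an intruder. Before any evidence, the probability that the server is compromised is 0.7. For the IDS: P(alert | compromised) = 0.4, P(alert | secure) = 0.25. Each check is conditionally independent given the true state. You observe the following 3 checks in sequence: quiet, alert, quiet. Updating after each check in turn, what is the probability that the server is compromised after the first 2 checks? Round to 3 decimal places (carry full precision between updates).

0.749

Each posterior becomes the prior for the next update.
After 'quiet': P(compromised) = 0.6·0.7000 / (0.6·0.7000 + 0.75·0.3000) ≈ 0.6512
After 'alert': P(compromised) = 0.4·0.6512 / (0.4·0.6512 + 0.25·0.3488) ≈ 0.7492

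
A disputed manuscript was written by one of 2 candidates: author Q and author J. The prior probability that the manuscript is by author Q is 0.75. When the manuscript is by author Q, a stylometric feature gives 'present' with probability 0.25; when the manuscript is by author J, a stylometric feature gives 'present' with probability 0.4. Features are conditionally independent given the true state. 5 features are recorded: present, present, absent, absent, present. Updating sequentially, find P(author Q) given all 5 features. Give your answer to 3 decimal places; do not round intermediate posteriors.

Each posterior becomes the prior for the next update.
After 'present': P(author Q) = 0.25·0.7500 / (0.25·0.7500 + 0.4·0.2500) ≈ 0.6522
After 'present': P(author Q) = 0.25·0.6522 / (0.25·0.6522 + 0.4·0.3478) ≈ 0.5396
After 'absent': P(author Q) = 0.75·0.5396 / (0.75·0.5396 + 0.6·0.4604) ≈ 0.5943
After 'absent': P(author Q) = 0.75·0.5943 / (0.75·0.5943 + 0.6·0.4057) ≈ 0.6468
After 'present': P(author Q) = 0.25·0.6468 / (0.25·0.6468 + 0.4·0.3532) ≈ 0.5337

0.534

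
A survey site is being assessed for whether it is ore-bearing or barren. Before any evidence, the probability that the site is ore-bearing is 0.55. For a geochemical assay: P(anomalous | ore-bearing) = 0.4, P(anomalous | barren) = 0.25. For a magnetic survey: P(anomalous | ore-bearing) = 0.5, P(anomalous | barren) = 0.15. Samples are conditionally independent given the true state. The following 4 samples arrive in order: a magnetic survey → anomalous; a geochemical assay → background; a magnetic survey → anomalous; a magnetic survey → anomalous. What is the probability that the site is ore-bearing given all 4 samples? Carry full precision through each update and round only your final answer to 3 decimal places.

After a magnetic survey='anomalous': P(ore) = 0.5·0.5500 / (0.5·0.5500 + 0.15·0.4500) ≈ 0.8029
After a geochemical assay='background': P(ore) = 0.6·0.8029 / (0.6·0.8029 + 0.75·0.1971) ≈ 0.7652
After a magnetic survey='anomalous': P(ore) = 0.5·0.7652 / (0.5·0.7652 + 0.15·0.2348) ≈ 0.9157
After a magnetic survey='anomalous': P(ore) = 0.5·0.9157 / (0.5·0.9157 + 0.15·0.0843) ≈ 0.9731

0.973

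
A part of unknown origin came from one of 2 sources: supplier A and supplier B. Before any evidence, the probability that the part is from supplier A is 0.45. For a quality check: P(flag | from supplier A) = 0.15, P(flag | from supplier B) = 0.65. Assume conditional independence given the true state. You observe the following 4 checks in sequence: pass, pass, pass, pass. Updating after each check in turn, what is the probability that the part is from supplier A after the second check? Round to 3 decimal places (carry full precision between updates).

After 'pass': P(supplier A) = 0.85·0.4500 / (0.85·0.4500 + 0.35·0.5500) ≈ 0.6652
After 'pass': P(supplier A) = 0.85·0.6652 / (0.85·0.6652 + 0.35·0.3348) ≈ 0.8283

0.828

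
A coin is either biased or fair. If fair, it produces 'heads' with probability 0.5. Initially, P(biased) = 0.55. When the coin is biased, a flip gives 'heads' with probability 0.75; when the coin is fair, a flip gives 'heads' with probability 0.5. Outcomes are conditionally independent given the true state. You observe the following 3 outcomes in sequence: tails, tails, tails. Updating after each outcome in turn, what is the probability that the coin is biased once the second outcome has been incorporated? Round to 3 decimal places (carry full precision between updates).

0.234

After 'tails': P(biased) = 0.25·0.5500 / (0.25·0.5500 + 0.5·0.4500) ≈ 0.3793
After 'tails': P(biased) = 0.25·0.3793 / (0.25·0.3793 + 0.5·0.6207) ≈ 0.2340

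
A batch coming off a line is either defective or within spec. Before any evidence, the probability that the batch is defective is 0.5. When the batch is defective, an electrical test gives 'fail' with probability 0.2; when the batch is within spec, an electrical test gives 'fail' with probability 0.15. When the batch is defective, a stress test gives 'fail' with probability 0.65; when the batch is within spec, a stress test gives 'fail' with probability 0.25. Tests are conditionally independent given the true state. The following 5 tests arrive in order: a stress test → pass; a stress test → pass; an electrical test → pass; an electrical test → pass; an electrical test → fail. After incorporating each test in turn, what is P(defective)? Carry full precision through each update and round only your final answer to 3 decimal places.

0.205

Apply Bayes' rule sequentially, carrying P(defective) forward.
After a stress test='pass': P(defective) = 0.35·0.5000 / (0.35·0.5000 + 0.75·0.5000) ≈ 0.3182
After a stress test='pass': P(defective) = 0.35·0.3182 / (0.35·0.3182 + 0.75·0.6818) ≈ 0.1788
After an electrical test='pass': P(defective) = 0.8·0.1788 / (0.8·0.1788 + 0.85·0.8212) ≈ 0.1701
After an electrical test='pass': P(defective) = 0.8·0.1701 / (0.8·0.1701 + 0.85·0.8299) ≈ 0.1617
After an electrical test='fail': P(defective) = 0.2·0.1617 / (0.2·0.1617 + 0.15·0.8383) ≈ 0.2046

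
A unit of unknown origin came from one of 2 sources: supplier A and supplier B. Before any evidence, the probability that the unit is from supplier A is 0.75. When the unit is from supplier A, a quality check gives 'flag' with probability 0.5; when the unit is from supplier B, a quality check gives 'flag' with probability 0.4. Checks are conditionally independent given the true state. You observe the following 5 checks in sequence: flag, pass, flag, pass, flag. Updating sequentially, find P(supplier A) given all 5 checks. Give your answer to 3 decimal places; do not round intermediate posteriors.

After 'flag': P(supplier A) = 0.5·0.7500 / (0.5·0.7500 + 0.4·0.2500) ≈ 0.7895
After 'pass': P(supplier A) = 0.5·0.7895 / (0.5·0.7895 + 0.6·0.2105) ≈ 0.7576
After 'flag': P(supplier A) = 0.5·0.7576 / (0.5·0.7576 + 0.4·0.2424) ≈ 0.7962
After 'pass': P(supplier A) = 0.5·0.7962 / (0.5·0.7962 + 0.6·0.2038) ≈ 0.7650
After 'flag': P(supplier A) = 0.5·0.7650 / (0.5·0.7650 + 0.4·0.2350) ≈ 0.8027

0.803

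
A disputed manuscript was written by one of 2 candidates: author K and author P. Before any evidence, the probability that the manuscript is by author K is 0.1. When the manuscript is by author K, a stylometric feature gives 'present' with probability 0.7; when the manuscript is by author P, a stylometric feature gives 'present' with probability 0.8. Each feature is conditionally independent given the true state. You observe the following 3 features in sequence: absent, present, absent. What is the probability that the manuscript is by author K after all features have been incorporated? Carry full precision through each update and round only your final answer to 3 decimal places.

0.179

Each posterior becomes the prior for the next update.
After 'absent': P(author K) = 0.3·0.1000 / (0.3·0.1000 + 0.2·0.9000) ≈ 0.1429
After 'present': P(author K) = 0.7·0.1429 / (0.7·0.1429 + 0.8·0.8571) ≈ 0.1273
After 'absent': P(author K) = 0.3·0.1273 / (0.3·0.1273 + 0.2·0.8727) ≈ 0.1795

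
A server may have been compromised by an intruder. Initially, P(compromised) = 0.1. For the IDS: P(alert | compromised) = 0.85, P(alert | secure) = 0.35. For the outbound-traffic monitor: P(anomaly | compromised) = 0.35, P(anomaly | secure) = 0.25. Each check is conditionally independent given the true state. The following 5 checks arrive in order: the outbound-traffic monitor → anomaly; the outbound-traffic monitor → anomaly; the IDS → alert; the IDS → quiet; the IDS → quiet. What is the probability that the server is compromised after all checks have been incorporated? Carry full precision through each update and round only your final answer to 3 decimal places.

0.027

After the outbound-traffic monitor='anomaly': P(compromised) = 0.35·0.1000 / (0.35·0.1000 + 0.25·0.9000) ≈ 0.1346
After the outbound-traffic monitor='anomaly': P(compromised) = 0.35·0.1346 / (0.35·0.1346 + 0.25·0.8654) ≈ 0.1788
After the IDS='alert': P(compromised) = 0.85·0.1788 / (0.85·0.1788 + 0.35·0.8212) ≈ 0.3459
After the IDS='quiet': P(compromised) = 0.15·0.3459 / (0.15·0.3459 + 0.65·0.6541) ≈ 0.1088
After the IDS='quiet': P(compromised) = 0.15·0.1088 / (0.15·0.1088 + 0.65·0.8912) ≈ 0.0274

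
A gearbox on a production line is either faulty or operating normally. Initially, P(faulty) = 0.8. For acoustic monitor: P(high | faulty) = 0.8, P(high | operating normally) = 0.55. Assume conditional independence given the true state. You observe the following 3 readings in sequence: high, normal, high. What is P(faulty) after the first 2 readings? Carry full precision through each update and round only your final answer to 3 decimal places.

After 'high': P(faulty) = 0.8·0.8000 / (0.8·0.8000 + 0.55·0.2000) ≈ 0.8533
After 'normal': P(faulty) = 0.2·0.8533 / (0.2·0.8533 + 0.45·0.1467) ≈ 0.7211

0.721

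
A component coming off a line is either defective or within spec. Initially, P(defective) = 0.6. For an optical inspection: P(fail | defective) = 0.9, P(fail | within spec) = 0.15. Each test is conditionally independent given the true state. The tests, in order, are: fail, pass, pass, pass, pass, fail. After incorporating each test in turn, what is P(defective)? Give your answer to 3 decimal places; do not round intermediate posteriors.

After 'fail': P(defective) = 0.9·0.6000 / (0.9·0.6000 + 0.15·0.4000) ≈ 0.9000
After 'pass': P(defective) = 0.1·0.9000 / (0.1·0.9000 + 0.85·0.1000) ≈ 0.5143
After 'pass': P(defective) = 0.1·0.5143 / (0.1·0.5143 + 0.85·0.4857) ≈ 0.1108
After 'pass': P(defective) = 0.1·0.1108 / (0.1·0.1108 + 0.85·0.8892) ≈ 0.0144
After 'pass': P(defective) = 0.1·0.0144 / (0.1·0.0144 + 0.85·0.9856) ≈ 0.0017
After 'fail': P(defective) = 0.9·0.0017 / (0.9·0.0017 + 0.15·0.9983) ≈ 0.0102

0.010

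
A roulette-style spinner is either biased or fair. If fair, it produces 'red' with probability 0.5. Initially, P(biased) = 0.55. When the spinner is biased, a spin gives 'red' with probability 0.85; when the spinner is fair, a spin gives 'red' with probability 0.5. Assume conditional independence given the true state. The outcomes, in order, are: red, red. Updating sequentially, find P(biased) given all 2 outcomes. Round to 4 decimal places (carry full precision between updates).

After 'red': P(biased) = 0.85·0.5500 / (0.85·0.5500 + 0.5·0.4500) ≈ 0.6751
After 'red': P(biased) = 0.85·0.6751 / (0.85·0.6751 + 0.5·0.3249) ≈ 0.7794

0.7794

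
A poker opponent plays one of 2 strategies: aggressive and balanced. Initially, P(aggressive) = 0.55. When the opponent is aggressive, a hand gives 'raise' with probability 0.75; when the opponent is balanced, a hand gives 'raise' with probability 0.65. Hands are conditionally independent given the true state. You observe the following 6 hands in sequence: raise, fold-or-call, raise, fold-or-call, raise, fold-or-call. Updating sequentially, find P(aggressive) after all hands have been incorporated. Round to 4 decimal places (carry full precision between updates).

After 'raise': P(aggressive) = 0.75·0.5500 / (0.75·0.5500 + 0.65·0.4500) ≈ 0.5851
After 'fold-or-call': P(aggressive) = 0.25·0.5851 / (0.25·0.5851 + 0.35·0.4149) ≈ 0.5018
After 'raise': P(aggressive) = 0.75·0.5018 / (0.75·0.5018 + 0.65·0.4982) ≈ 0.5375
After 'fold-or-call': P(aggressive) = 0.25·0.5375 / (0.25·0.5375 + 0.35·0.4625) ≈ 0.4536
After 'raise': P(aggressive) = 0.75·0.4536 / (0.75·0.4536 + 0.65·0.5464) ≈ 0.4893
After 'fold-or-call': P(aggressive) = 0.25·0.4893 / (0.25·0.4893 + 0.35·0.5107) ≈ 0.4063

0.4063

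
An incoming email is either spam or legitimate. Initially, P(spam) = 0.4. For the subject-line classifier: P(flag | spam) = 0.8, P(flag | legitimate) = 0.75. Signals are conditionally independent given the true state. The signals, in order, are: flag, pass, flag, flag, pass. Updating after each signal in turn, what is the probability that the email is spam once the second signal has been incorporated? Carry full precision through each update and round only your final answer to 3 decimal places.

0.363

Apply Bayes' rule sequentially, carrying P(spam) forward.
After 'flag': P(spam) = 0.8·0.4000 / (0.8·0.4000 + 0.75·0.6000) ≈ 0.4156
After 'pass': P(spam) = 0.2·0.4156 / (0.2·0.4156 + 0.25·0.5844) ≈ 0.3626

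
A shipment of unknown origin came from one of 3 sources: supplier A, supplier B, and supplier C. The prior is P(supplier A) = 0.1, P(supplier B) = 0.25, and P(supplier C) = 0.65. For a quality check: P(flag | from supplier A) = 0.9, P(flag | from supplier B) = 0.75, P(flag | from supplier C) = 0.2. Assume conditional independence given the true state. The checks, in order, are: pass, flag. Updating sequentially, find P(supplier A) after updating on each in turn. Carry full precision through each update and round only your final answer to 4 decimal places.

0.0563

After 'pass': normaliser = 0.1·0.1000 + 0.25·0.2500 + 0.8·0.6500; P(supplier A) ≈ 0.0169, P(supplier B) ≈ 0.1055, P(supplier C) ≈ 0.8776
After 'flag': normaliser = 0.9·0.0169 + 0.75·0.1055 + 0.2·0.8776; P(supplier A) ≈ 0.0563, P(supplier B) ≈ 0.2932, P(supplier C) ≈ 0.6505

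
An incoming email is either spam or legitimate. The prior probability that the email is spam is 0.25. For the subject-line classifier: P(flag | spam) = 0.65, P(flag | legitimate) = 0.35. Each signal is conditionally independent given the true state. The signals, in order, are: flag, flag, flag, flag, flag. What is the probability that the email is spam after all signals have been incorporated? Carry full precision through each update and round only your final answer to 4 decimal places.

0.8804

Apply Bayes' rule sequentially, carrying P(spam) forward.
After 'flag': P(spam) = 0.65·0.2500 / (0.65·0.2500 + 0.35·0.7500) ≈ 0.3824
After 'flag': P(spam) = 0.65·0.3824 / (0.65·0.3824 + 0.35·0.6176) ≈ 0.5348
After 'flag': P(spam) = 0.65·0.5348 / (0.65·0.5348 + 0.35·0.4652) ≈ 0.6810
After 'flag': P(spam) = 0.65·0.6810 / (0.65·0.6810 + 0.35·0.3190) ≈ 0.7986
After 'flag': P(spam) = 0.65·0.7986 / (0.65·0.7986 + 0.35·0.2014) ≈ 0.8804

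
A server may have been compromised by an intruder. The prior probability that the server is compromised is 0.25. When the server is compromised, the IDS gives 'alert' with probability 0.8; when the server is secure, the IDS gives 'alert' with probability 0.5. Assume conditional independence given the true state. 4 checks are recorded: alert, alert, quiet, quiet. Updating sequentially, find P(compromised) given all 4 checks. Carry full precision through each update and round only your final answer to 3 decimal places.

0.120

After 'alert': P(compromised) = 0.8·0.2500 / (0.8·0.2500 + 0.5·0.7500) ≈ 0.3478
After 'alert': P(compromised) = 0.8·0.3478 / (0.8·0.3478 + 0.5·0.6522) ≈ 0.4604
After 'quiet': P(compromised) = 0.2·0.4604 / (0.2·0.4604 + 0.5·0.5396) ≈ 0.2545
After 'quiet': P(compromised) = 0.2·0.2545 / (0.2·0.2545 + 0.5·0.7455) ≈ 0.1201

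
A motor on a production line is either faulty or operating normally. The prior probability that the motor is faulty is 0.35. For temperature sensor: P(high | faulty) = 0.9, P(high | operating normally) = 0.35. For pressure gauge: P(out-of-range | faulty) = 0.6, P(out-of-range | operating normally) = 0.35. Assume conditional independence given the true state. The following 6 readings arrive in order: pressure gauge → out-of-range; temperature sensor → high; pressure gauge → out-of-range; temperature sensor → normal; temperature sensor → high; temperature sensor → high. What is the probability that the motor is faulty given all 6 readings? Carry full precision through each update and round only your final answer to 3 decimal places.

After pressure gauge='out-of-range': P(faulty) = 0.6·0.3500 / (0.6·0.3500 + 0.35·0.6500) ≈ 0.4800
After temperature sensor='high': P(faulty) = 0.9·0.4800 / (0.9·0.4800 + 0.35·0.5200) ≈ 0.7036
After pressure gauge='out-of-range': P(faulty) = 0.6·0.7036 / (0.6·0.7036 + 0.35·0.2964) ≈ 0.8027
After temperature sensor='normal': P(faulty) = 0.1·0.8027 / (0.1·0.8027 + 0.65·0.1973) ≈ 0.3850
After temperature sensor='high': P(faulty) = 0.9·0.3850 / (0.9·0.3850 + 0.35·0.6150) ≈ 0.6168
After temperature sensor='high': P(faulty) = 0.9·0.6168 / (0.9·0.6168 + 0.35·0.3832) ≈ 0.8054

0.805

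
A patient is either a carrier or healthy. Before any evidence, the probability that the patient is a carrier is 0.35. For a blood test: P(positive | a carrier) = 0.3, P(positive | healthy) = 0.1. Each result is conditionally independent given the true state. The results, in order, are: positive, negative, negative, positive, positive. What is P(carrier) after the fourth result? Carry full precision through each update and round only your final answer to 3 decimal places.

0.746

Apply Bayes' rule sequentially, carrying P(carrier) forward.
After 'positive': P(carrier) = 0.3·0.3500 / (0.3·0.3500 + 0.1·0.6500) ≈ 0.6176
After 'negative': P(carrier) = 0.7·0.6176 / (0.7·0.6176 + 0.9·0.3824) ≈ 0.5568
After 'negative': P(carrier) = 0.7·0.5568 / (0.7·0.5568 + 0.9·0.4432) ≈ 0.4942
After 'positive': P(carrier) = 0.3·0.4942 / (0.3·0.4942 + 0.1·0.5058) ≈ 0.7457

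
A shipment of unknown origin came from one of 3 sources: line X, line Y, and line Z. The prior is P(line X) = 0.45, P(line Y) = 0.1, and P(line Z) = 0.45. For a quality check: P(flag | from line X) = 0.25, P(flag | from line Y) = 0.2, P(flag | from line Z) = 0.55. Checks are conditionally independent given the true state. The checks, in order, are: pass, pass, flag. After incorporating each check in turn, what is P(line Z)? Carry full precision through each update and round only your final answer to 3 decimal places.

0.397

After 'pass': normaliser = 0.75·0.4500 + 0.8·0.1000 + 0.45·0.4500; P(line X) ≈ 0.5444, P(line Y) ≈ 0.1290, P(line Z) ≈ 0.3266
After 'pass': normaliser = 0.75·0.5444 + 0.8·0.1290 + 0.45·0.3266; P(line X) ≈ 0.6200, P(line Y) ≈ 0.1568, P(line Z) ≈ 0.2232
After 'flag': normaliser = 0.25·0.6200 + 0.2·0.1568 + 0.55·0.2232; P(line X) ≈ 0.5014, P(line Y) ≈ 0.1014, P(line Z) ≈ 0.3971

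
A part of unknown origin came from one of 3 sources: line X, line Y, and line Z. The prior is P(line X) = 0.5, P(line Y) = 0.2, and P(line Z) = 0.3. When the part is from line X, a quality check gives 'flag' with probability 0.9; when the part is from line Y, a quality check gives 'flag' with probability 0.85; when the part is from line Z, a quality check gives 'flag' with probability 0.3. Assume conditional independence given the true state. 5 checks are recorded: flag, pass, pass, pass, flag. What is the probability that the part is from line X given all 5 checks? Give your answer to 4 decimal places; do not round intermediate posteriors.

After 'flag': normaliser = 0.9·0.5000 + 0.85·0.2000 + 0.3·0.3000; P(line X) ≈ 0.6338, P(line Y) ≈ 0.2394, P(line Z) ≈ 0.1268
After 'pass': normaliser = 0.1·0.6338 + 0.15·0.2394 + 0.7·0.1268; P(line X) ≈ 0.3371, P(line Y) ≈ 0.1910, P(line Z) ≈ 0.4719
After 'pass': normaliser = 0.1·0.3371 + 0.15·0.1910 + 0.7·0.4719; P(line X) ≈ 0.0858, P(line Y) ≈ 0.0730, P(line Z) ≈ 0.8412
After 'pass': normaliser = 0.1·0.0858 + 0.15·0.0730 + 0.7·0.8412; P(line X) ≈ 0.0141, P(line Y) ≈ 0.0180, P(line Z) ≈ 0.9679
After 'flag': normaliser = 0.9·0.0141 + 0.85·0.0180 + 0.3·0.9679; P(line X) ≈ 0.0399, P(line Y) ≈ 0.0480, P(line Z) ≈ 0.9121

0.0399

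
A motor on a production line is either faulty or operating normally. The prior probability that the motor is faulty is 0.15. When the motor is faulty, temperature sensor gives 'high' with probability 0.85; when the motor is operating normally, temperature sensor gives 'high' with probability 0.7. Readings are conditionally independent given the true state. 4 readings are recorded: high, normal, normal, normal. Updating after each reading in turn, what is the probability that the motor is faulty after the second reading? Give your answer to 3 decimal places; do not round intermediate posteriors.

After 'high': P(faulty) = 0.85·0.1500 / (0.85·0.1500 + 0.7·0.8500) ≈ 0.1765
After 'normal': P(faulty) = 0.15·0.1765 / (0.15·0.1765 + 0.3·0.8235) ≈ 0.0968

0.097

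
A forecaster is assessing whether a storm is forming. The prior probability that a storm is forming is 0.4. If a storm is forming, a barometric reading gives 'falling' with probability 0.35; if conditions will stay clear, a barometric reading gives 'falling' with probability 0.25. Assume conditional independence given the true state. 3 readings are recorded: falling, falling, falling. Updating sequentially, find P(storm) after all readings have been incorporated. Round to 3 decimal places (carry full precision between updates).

Apply Bayes' rule sequentially, carrying P(storm) forward.
After 'falling': P(storm) = 0.35·0.4000 / (0.35·0.4000 + 0.25·0.6000) ≈ 0.4828
After 'falling': P(storm) = 0.35·0.4828 / (0.35·0.4828 + 0.25·0.5172) ≈ 0.5665
After 'falling': P(storm) = 0.35·0.5665 / (0.35·0.5665 + 0.25·0.4335) ≈ 0.6466

0.647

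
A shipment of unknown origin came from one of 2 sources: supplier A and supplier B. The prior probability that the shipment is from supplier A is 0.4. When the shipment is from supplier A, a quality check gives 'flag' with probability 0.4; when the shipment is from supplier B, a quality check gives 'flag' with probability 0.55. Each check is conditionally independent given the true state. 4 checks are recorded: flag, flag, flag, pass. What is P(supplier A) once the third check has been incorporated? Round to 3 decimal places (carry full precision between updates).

0.204

Each posterior becomes the prior for the next update.
After 'flag': P(supplier A) = 0.4·0.4000 / (0.4·0.4000 + 0.55·0.6000) ≈ 0.3265
After 'flag': P(supplier A) = 0.4·0.3265 / (0.4·0.3265 + 0.55·0.6735) ≈ 0.2607
After 'flag': P(supplier A) = 0.4·0.2607 / (0.4·0.2607 + 0.55·0.7393) ≈ 0.2041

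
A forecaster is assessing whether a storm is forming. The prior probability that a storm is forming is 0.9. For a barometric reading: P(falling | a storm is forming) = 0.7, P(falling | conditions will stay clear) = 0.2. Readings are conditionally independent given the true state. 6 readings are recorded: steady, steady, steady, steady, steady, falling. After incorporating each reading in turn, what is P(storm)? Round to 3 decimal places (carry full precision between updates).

After 'steady': P(storm) = 0.3·0.9000 / (0.3·0.9000 + 0.8·0.1000) ≈ 0.7714
After 'steady': P(storm) = 0.3·0.7714 / (0.3·0.7714 + 0.8·0.2286) ≈ 0.5586
After 'steady': P(storm) = 0.3·0.5586 / (0.3·0.5586 + 0.8·0.4414) ≈ 0.3219
After 'steady': P(storm) = 0.3·0.3219 / (0.3·0.3219 + 0.8·0.6781) ≈ 0.1511
After 'steady': P(storm) = 0.3·0.1511 / (0.3·0.1511 + 0.8·0.8489) ≈ 0.0626
After 'falling': P(storm) = 0.7·0.0626 / (0.7·0.0626 + 0.2·0.9374) ≈ 0.1894

0.189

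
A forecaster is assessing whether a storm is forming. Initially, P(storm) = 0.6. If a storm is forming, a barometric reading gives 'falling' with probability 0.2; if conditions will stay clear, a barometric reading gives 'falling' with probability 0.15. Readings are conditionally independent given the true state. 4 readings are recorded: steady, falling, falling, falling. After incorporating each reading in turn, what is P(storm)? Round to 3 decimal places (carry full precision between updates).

After 'steady': P(storm) = 0.8·0.6000 / (0.8·0.6000 + 0.85·0.4000) ≈ 0.5854
After 'falling': P(storm) = 0.2·0.5854 / (0.2·0.5854 + 0.15·0.4146) ≈ 0.6531
After 'falling': P(storm) = 0.2·0.6531 / (0.2·0.6531 + 0.15·0.3469) ≈ 0.7151
After 'falling': P(storm) = 0.2·0.7151 / (0.2·0.7151 + 0.15·0.2849) ≈ 0.7699

0.770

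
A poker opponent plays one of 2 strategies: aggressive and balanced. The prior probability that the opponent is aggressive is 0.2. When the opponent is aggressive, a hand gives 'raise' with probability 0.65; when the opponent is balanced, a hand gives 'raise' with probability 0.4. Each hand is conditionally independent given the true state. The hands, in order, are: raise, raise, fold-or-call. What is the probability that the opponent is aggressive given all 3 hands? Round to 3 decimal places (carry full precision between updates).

0.278

After 'raise': P(aggressive) = 0.65·0.2000 / (0.65·0.2000 + 0.4·0.8000) ≈ 0.2889
After 'raise': P(aggressive) = 0.65·0.2889 / (0.65·0.2889 + 0.4·0.7111) ≈ 0.3976
After 'fold-or-call': P(aggressive) = 0.35·0.3976 / (0.35·0.3976 + 0.6·0.6024) ≈ 0.2780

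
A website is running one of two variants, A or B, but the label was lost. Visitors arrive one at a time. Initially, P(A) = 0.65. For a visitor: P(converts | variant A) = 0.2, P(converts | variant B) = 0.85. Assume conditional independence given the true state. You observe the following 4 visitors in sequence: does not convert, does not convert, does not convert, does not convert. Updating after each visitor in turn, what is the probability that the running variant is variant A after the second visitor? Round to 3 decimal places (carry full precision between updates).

After 'does not convert': P(A) = 0.8·0.6500 / (0.8·0.6500 + 0.15·0.3500) ≈ 0.9083
After 'does not convert': P(A) = 0.8·0.9083 / (0.8·0.9083 + 0.15·0.0917) ≈ 0.9814

0.981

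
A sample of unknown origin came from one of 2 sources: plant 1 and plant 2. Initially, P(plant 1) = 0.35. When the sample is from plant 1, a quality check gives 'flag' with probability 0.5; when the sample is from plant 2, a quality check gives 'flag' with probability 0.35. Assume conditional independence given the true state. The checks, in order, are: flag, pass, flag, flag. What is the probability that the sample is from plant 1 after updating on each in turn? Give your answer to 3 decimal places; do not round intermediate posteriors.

After 'flag': P(plant 1) = 0.5·0.3500 / (0.5·0.3500 + 0.35·0.6500) ≈ 0.4348
After 'pass': P(plant 1) = 0.5·0.4348 / (0.5·0.4348 + 0.65·0.5652) ≈ 0.3717
After 'flag': P(plant 1) = 0.5·0.3717 / (0.5·0.3717 + 0.35·0.6283) ≈ 0.4581
After 'flag': P(plant 1) = 0.5·0.4581 / (0.5·0.4581 + 0.35·0.5419) ≈ 0.5470

0.547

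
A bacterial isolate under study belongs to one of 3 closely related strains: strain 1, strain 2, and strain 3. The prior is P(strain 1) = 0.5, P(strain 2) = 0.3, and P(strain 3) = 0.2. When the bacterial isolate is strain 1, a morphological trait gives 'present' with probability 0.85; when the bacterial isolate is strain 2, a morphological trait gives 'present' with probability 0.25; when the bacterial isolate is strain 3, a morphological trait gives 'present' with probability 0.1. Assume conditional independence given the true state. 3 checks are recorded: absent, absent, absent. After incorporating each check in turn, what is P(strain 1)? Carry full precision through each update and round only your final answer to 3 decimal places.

0.006

Apply Bayes' rule sequentially, carrying P(strain 1) forward.
After 'absent': normaliser = 0.15·0.5000 + 0.75·0.3000 + 0.9·0.2000; P(strain 1) ≈ 0.1562, P(strain 2) ≈ 0.4688, P(strain 3) ≈ 0.3750
After 'absent': normaliser = 0.15·0.1562 + 0.75·0.4688 + 0.9·0.3750; P(strain 1) ≈ 0.0329, P(strain 2) ≈ 0.4934, P(strain 3) ≈ 0.4737
After 'absent': normaliser = 0.15·0.0329 + 0.75·0.4934 + 0.9·0.4737; P(strain 1) ≈ 0.0062, P(strain 2) ≈ 0.4618, P(strain 3) ≈ 0.5320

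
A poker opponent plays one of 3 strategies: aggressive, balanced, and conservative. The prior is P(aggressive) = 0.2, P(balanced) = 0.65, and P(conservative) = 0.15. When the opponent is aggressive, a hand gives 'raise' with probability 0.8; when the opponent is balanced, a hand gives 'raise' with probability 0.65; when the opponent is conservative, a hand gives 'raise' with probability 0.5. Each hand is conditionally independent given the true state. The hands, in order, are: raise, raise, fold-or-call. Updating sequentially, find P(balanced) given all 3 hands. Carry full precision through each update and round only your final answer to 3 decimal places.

Each posterior becomes the prior for the next update.
After 'raise': normaliser = 0.8·0.2000 + 0.65·0.6500 + 0.5·0.1500; P(aggressive) ≈ 0.2433, P(balanced) ≈ 0.6426, P(conservative) ≈ 0.1141
After 'raise': normaliser = 0.8·0.2433 + 0.65·0.6426 + 0.5·0.1141; P(aggressive) ≈ 0.2908, P(balanced) ≈ 0.6240, P(conservative) ≈ 0.0852
After 'fold-or-call': normaliser = 0.2·0.2908 + 0.35·0.6240 + 0.5·0.0852; P(aggressive) ≈ 0.1822, P(balanced) ≈ 0.6843, P(conservative) ≈ 0.1335

0.684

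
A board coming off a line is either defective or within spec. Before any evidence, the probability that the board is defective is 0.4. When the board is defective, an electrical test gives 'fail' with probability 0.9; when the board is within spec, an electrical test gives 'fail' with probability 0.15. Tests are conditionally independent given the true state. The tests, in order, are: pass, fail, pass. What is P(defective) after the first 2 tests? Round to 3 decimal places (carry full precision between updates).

0.320

Each posterior becomes the prior for the next update.
After 'pass': P(defective) = 0.1·0.4000 / (0.1·0.4000 + 0.85·0.6000) ≈ 0.0727
After 'fail': P(defective) = 0.9·0.0727 / (0.9·0.0727 + 0.15·0.9273) ≈ 0.3200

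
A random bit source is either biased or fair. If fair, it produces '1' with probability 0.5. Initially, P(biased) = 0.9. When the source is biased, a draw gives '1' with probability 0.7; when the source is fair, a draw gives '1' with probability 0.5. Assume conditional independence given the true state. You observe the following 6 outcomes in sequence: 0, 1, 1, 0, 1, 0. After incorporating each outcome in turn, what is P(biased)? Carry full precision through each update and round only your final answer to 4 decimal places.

Each posterior becomes the prior for the next update.
After '0': P(biased) = 0.3·0.9000 / (0.3·0.9000 + 0.5·0.1000) ≈ 0.8438
After '1': P(biased) = 0.7·0.8438 / (0.7·0.8438 + 0.5·0.1562) ≈ 0.8832
After '1': P(biased) = 0.7·0.8832 / (0.7·0.8832 + 0.5·0.1168) ≈ 0.9137
After '0': P(biased) = 0.3·0.9137 / (0.3·0.9137 + 0.5·0.0863) ≈ 0.8640
After '1': P(biased) = 0.7·0.8640 / (0.7·0.8640 + 0.5·0.1360) ≈ 0.8989
After '0': P(biased) = 0.3·0.8989 / (0.3·0.8989 + 0.5·0.1011) ≈ 0.8421

0.8421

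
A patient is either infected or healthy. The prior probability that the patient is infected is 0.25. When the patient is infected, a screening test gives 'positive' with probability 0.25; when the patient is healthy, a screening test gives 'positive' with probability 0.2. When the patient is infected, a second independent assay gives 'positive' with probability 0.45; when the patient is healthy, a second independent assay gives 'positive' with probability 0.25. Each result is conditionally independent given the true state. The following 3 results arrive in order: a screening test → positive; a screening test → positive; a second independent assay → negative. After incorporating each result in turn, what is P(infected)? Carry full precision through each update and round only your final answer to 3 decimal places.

Each posterior becomes the prior for the next update.
After a screening test='positive': P(infected) = 0.25·0.2500 / (0.25·0.2500 + 0.2·0.7500) ≈ 0.2941
After a screening test='positive': P(infected) = 0.25·0.2941 / (0.25·0.2941 + 0.2·0.7059) ≈ 0.3425
After a second independent assay='negative': P(infected) = 0.55·0.3425 / (0.55·0.3425 + 0.75·0.6575) ≈ 0.2764

0.276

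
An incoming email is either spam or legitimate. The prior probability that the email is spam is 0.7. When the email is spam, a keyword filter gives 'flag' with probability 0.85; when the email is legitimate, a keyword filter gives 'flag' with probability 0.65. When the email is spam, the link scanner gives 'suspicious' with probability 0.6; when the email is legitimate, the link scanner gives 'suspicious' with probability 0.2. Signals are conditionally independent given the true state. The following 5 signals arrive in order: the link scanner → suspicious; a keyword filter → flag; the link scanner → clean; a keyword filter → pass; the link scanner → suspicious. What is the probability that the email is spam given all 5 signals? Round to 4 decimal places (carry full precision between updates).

0.8547

Apply Bayes' rule sequentially, carrying P(spam) forward.
After the link scanner='suspicious': P(spam) = 0.6·0.7000 / (0.6·0.7000 + 0.2·0.3000) ≈ 0.8750
After a keyword filter='flag': P(spam) = 0.85·0.8750 / (0.85·0.8750 + 0.65·0.1250) ≈ 0.9015
After the link scanner='clean': P(spam) = 0.4·0.9015 / (0.4·0.9015 + 0.8·0.0985) ≈ 0.8207
After a keyword filter='pass': P(spam) = 0.15·0.8207 / (0.15·0.8207 + 0.35·0.1793) ≈ 0.6623
After the link scanner='suspicious': P(spam) = 0.6·0.6623 / (0.6·0.6623 + 0.2·0.3377) ≈ 0.8547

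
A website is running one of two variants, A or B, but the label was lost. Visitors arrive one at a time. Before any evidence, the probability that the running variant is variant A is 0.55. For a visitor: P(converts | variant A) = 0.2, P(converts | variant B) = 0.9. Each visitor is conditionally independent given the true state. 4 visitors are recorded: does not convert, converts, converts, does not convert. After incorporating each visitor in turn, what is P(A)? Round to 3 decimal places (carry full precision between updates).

0.794

After 'does not convert': P(A) = 0.8·0.5500 / (0.8·0.5500 + 0.1·0.4500) ≈ 0.9072
After 'converts': P(A) = 0.2·0.9072 / (0.2·0.9072 + 0.9·0.0928) ≈ 0.6848
After 'converts': P(A) = 0.2·0.6848 / (0.2·0.6848 + 0.9·0.3152) ≈ 0.3256
After 'does not convert': P(A) = 0.8·0.3256 / (0.8·0.3256 + 0.1·0.6744) ≈ 0.7944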